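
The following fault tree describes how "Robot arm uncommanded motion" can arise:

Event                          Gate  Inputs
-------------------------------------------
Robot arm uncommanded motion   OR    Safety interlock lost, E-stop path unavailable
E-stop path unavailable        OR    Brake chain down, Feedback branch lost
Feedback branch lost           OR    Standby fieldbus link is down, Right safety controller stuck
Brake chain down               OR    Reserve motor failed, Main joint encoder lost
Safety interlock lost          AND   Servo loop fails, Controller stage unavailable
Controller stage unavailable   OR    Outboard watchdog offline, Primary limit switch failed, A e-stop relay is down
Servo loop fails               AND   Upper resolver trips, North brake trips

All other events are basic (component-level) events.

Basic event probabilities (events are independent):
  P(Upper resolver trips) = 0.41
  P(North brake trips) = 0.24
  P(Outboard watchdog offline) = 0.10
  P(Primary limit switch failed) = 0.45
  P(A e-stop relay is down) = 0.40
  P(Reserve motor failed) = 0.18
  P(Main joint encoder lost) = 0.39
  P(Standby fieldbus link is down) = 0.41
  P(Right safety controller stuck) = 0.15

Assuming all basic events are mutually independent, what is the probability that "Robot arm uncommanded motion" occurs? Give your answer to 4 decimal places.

0.7665

P(Servo loop fails) [AND] = 0.41 × 0.24 = 0.098400
P(Controller stage unavailable) [OR] = 1 − (1−0.10) × (1−0.45) × (1−0.40) = 0.703000
P(Safety interlock lost) [AND] = 0.098400 × 0.703000 = 0.069175
P(Brake chain down) [OR] = 1 − (1−0.18) × (1−0.39) = 0.499800
P(Feedback branch lost) [OR] = 1 − (1−0.41) × (1−0.15) = 0.498500
P(E-stop path unavailable) [OR] = 1 − (1−0.499800) × (1−0.498500) = 0.749150
P(Robot arm uncommanded motion) [OR] = 1 − (1−0.069175) × (1−0.749150) = 0.766503
Rounded to 4 decimal places: P(Robot arm uncommanded motion) ≈ 0.7665.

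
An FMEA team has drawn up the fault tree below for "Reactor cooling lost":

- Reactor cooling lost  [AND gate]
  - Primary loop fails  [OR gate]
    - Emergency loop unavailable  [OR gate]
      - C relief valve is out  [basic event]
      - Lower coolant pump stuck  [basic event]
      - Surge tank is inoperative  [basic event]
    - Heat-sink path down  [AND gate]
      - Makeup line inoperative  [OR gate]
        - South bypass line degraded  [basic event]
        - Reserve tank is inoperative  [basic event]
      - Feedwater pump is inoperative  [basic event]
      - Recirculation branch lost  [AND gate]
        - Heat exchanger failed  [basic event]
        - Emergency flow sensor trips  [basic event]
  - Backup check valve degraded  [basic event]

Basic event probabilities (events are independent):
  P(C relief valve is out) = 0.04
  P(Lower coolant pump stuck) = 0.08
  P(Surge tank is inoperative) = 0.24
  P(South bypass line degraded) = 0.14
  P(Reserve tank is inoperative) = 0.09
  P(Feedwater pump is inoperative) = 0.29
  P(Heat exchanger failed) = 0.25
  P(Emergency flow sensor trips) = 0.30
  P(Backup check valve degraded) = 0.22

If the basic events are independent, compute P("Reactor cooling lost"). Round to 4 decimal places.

P(Emergency loop unavailable) [OR] = 1 − (1−0.04) × (1−0.08) × (1−0.24) = 0.328768
P(Makeup line inoperative) [OR] = 1 − (1−0.14) × (1−0.09) = 0.217400
P(Recirculation branch lost) [AND] = 0.25 × 0.30 = 0.075000
P(Heat-sink path down) [AND] = 0.217400 × 0.29 × 0.075000 = 0.004728
P(Primary loop fails) [OR] = 1 − (1−0.328768) × (1−0.004728) = 0.331942
P(Reactor cooling lost) [AND] = 0.331942 × 0.22 = 0.073027
Rounded to 4 decimal places: P(Reactor cooling lost) ≈ 0.0730.

0.0730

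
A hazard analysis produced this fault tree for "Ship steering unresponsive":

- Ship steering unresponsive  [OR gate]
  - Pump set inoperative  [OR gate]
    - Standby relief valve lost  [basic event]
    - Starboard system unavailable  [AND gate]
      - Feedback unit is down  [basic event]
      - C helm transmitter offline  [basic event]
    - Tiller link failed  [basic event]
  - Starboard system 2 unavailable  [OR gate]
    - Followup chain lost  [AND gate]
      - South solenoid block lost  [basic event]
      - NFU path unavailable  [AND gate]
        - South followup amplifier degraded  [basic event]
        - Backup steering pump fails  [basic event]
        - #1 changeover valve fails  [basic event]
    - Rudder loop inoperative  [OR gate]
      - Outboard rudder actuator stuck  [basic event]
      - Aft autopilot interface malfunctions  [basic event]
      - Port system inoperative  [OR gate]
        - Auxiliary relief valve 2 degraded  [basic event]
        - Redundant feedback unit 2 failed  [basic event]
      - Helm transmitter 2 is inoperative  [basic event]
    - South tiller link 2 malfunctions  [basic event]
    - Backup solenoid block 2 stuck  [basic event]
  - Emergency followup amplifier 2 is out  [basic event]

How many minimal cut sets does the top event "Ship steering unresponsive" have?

12

Starboard system unavailable [AND]: one cut set from each child combined → 1 × 1 = 1 cut set(s).
Pump set inoperative [OR]: union of children's cut sets → 3 cut set(s).
NFU path unavailable [AND]: one cut set from each child combined → 1 × 1 × 1 = 1 cut set(s).
Followup chain lost [AND]: one cut set from each child combined → 1 × 1 = 1 cut set(s).
Port system inoperative [OR]: union of children's cut sets → 2 cut set(s).
Rudder loop inoperative [OR]: union of children's cut sets → 5 cut set(s).
Starboard system 2 unavailable [OR]: union of children's cut sets → 8 cut set(s).
Ship steering unresponsive [OR]: union of children's cut sets → 12 cut set(s).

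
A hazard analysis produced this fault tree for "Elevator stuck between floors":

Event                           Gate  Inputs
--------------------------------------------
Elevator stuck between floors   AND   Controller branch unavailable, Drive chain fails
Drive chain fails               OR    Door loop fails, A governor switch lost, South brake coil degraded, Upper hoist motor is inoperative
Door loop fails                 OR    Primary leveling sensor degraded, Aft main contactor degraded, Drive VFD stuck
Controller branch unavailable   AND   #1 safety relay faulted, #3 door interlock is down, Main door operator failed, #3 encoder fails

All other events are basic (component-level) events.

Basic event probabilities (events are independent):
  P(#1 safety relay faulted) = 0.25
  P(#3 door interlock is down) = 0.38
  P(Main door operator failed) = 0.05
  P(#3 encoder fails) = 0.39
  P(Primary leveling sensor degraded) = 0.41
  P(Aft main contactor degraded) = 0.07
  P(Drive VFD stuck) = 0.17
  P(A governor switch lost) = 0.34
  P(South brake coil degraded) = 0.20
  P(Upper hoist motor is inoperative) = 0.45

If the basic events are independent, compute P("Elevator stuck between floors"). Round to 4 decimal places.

0.0016

P(Controller branch unavailable) [AND] = 0.25 × 0.38 × 0.05 × 0.39 = 0.001853
P(Door loop fails) [OR] = 1 − (1−0.41) × (1−0.07) × (1−0.17) = 0.544579
P(Drive chain fails) [OR] = 1 − (1−0.544579) × (1−0.34) × (1−0.20) × (1−0.45) = 0.867746
P(Elevator stuck between floors) [AND] = 0.001853 × 0.867746 = 0.001608
Rounded to 4 decimal places: P(Elevator stuck between floors) ≈ 0.0016.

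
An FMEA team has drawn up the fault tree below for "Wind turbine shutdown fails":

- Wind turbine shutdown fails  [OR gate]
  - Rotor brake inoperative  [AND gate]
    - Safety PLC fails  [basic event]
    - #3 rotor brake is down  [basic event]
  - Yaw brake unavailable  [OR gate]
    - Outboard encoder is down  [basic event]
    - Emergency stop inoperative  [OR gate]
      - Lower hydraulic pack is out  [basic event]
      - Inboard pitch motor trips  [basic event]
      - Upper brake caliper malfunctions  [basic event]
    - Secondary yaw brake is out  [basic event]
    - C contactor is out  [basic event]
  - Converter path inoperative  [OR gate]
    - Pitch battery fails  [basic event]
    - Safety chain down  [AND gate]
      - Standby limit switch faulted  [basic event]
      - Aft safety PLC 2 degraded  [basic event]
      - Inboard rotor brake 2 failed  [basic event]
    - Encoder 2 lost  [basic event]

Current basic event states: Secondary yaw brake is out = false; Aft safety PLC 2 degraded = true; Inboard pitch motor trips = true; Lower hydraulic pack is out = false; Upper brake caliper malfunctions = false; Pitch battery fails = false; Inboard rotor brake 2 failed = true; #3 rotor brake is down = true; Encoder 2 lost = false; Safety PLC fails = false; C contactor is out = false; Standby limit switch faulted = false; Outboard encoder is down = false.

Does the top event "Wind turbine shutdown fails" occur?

Rotor brake inoperative [AND]: Safety PLC fails=not, #3 rotor brake is down=occurs → not all inputs occur → does not occur.
Emergency stop inoperative [OR]: Lower hydraulic pack is out=not, Inboard pitch motor trips=occurs, Upper brake caliper malfunctions=not → at least one input occurs → occurs.
Yaw brake unavailable [OR]: Outboard encoder is down=not, Emergency stop inoperative=occurs, Secondary yaw brake is out=not, C contactor is out=not → at least one input occurs → occurs.
Safety chain down [AND]: Standby limit switch faulted=not, Aft safety PLC 2 degraded=occurs, Inboard rotor brake 2 failed=occurs → not all inputs occur → does not occur.
Converter path inoperative [OR]: Pitch battery fails=not, Safety chain down=not, Encoder 2 lost=not → no input occurs → does not occur.
Wind turbine shutdown fails [OR]: Rotor brake inoperative=not, Yaw brake unavailable=occurs, Converter path inoperative=not → at least one input occurs → occurs.

Yes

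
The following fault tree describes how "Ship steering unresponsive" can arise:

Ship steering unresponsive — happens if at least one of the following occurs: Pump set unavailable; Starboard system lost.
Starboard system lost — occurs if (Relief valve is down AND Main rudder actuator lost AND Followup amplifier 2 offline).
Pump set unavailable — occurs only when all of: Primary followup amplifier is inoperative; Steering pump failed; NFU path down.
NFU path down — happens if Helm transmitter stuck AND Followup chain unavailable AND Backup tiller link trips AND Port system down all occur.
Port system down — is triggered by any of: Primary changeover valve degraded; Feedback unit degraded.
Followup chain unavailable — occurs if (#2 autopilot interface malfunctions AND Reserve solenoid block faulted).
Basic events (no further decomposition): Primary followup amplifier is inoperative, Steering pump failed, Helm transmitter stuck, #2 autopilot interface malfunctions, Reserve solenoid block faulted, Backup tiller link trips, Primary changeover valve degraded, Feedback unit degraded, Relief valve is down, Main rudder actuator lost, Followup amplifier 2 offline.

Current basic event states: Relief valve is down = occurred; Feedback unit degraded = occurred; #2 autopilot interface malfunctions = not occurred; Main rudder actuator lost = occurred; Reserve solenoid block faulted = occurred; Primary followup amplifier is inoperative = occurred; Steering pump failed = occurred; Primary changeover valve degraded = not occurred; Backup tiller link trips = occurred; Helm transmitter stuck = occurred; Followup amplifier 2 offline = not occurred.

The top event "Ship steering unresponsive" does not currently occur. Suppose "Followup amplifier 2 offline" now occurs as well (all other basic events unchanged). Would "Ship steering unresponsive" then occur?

Yes

Counterfactual: set "Followup amplifier 2 offline" to occurred.
Followup chain unavailable [AND]: #2 autopilot interface malfunctions=not, Reserve solenoid block faulted=occurs → not all inputs occur → does not occur.
Port system down [OR]: Primary changeover valve degraded=not, Feedback unit degraded=occurs → at least one input occurs → occurs.
NFU path down [AND]: Helm transmitter stuck=occurs, Followup chain unavailable=not, Backup tiller link trips=occurs, Port system down=occurs → not all inputs occur → does not occur.
Pump set unavailable [AND]: Primary followup amplifier is inoperative=occurs, Steering pump failed=occurs, NFU path down=not → not all inputs occur → does not occur.
Starboard system lost [AND]: Relief valve is down=occurs, Main rudder actuator lost=occurs, Followup amplifier 2 offline=occurs → all inputs occur → occurs.
Ship steering unresponsive [OR]: Pump set unavailable=not, Starboard system lost=occurs → at least one input occurs → occurs.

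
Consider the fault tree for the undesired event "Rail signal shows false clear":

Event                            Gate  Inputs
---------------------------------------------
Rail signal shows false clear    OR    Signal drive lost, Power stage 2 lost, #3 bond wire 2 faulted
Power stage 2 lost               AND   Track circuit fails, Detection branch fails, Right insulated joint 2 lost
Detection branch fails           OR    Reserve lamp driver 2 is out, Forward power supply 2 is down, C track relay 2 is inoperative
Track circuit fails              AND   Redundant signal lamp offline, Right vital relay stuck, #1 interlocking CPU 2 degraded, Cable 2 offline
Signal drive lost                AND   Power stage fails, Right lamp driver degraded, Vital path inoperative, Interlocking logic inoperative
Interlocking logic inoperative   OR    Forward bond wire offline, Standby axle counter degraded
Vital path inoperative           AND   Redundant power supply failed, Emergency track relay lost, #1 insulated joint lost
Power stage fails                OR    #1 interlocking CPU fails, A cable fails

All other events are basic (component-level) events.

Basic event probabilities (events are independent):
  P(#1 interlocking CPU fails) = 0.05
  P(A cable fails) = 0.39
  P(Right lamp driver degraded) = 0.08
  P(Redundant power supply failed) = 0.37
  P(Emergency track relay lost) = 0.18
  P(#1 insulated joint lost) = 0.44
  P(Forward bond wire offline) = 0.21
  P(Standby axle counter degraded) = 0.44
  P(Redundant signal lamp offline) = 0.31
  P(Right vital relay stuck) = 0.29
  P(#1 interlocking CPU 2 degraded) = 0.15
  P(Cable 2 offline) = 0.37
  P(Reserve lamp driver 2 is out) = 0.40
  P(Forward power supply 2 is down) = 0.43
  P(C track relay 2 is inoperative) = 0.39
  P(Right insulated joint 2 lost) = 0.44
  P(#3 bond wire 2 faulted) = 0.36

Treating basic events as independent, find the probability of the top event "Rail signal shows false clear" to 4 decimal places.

0.3615

P(Power stage fails) [OR] = 1 − (1−0.05) × (1−0.39) = 0.420500
P(Vital path inoperative) [AND] = 0.37 × 0.18 × 0.44 = 0.029304
P(Interlocking logic inoperative) [OR] = 1 − (1−0.21) × (1−0.44) = 0.557600
P(Signal drive lost) [AND] = 0.420500 × 0.08 × 0.029304 × 0.557600 = 0.000550
P(Track circuit fails) [AND] = 0.31 × 0.29 × 0.15 × 0.37 = 0.004989
P(Detection branch fails) [OR] = 1 − (1−0.40) × (1−0.43) × (1−0.39) = 0.791380
P(Power stage 2 lost) [AND] = 0.004989 × 0.791380 × 0.44 = 0.001737
P(Rail signal shows false clear) [OR] = 1 − (1−0.000550) × (1−0.001737) × (1−0.36) = 0.361463
Rounded to 4 decimal places: P(Rail signal shows false clear) ≈ 0.3615.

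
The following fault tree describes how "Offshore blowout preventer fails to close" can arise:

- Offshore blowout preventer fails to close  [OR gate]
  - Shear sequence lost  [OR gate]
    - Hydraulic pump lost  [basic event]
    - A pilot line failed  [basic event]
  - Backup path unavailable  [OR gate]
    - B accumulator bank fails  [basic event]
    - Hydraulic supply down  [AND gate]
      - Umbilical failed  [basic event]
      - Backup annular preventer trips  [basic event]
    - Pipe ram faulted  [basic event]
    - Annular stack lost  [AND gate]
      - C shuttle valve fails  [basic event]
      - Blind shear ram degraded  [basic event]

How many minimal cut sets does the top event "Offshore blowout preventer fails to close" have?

Shear sequence lost [OR]: union of children's cut sets → 2 cut set(s).
Hydraulic supply down [AND]: one cut set from each child combined → 1 × 1 = 1 cut set(s).
Annular stack lost [AND]: one cut set from each child combined → 1 × 1 = 1 cut set(s).
Backup path unavailable [OR]: union of children's cut sets → 4 cut set(s).
Offshore blowout preventer fails to close [OR]: union of children's cut sets → 6 cut set(s).
Minimal cut sets: {Hydraulic pump lost}; {A pilot line failed}; {B accumulator bank fails}; {Backup annular preventer trips, Umbilical failed}; {Pipe ram faulted}; {Blind shear ram degraded, C shuttle valve fails}.

6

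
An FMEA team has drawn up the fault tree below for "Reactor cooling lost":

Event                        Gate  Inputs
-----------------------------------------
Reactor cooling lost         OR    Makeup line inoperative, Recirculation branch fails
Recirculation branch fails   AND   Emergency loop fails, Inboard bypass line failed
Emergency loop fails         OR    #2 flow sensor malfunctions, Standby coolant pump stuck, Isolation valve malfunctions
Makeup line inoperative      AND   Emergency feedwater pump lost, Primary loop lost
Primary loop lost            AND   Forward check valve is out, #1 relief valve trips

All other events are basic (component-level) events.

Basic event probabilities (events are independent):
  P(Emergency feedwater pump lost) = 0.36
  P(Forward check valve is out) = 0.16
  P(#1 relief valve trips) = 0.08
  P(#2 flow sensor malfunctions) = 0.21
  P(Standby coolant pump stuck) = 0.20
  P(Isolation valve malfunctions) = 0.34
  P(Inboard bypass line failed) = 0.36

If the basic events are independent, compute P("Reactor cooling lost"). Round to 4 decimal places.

P(Primary loop lost) [AND] = 0.16 × 0.08 = 0.012800
P(Makeup line inoperative) [AND] = 0.36 × 0.012800 = 0.004608
P(Emergency loop fails) [OR] = 1 − (1−0.21) × (1−0.20) × (1−0.34) = 0.582880
P(Recirculation branch fails) [AND] = 0.582880 × 0.36 = 0.209837
P(Reactor cooling lost) [OR] = 1 − (1−0.004608) × (1−0.209837) = 0.213478
Rounded to 4 decimal places: P(Reactor cooling lost) ≈ 0.2135.

0.2135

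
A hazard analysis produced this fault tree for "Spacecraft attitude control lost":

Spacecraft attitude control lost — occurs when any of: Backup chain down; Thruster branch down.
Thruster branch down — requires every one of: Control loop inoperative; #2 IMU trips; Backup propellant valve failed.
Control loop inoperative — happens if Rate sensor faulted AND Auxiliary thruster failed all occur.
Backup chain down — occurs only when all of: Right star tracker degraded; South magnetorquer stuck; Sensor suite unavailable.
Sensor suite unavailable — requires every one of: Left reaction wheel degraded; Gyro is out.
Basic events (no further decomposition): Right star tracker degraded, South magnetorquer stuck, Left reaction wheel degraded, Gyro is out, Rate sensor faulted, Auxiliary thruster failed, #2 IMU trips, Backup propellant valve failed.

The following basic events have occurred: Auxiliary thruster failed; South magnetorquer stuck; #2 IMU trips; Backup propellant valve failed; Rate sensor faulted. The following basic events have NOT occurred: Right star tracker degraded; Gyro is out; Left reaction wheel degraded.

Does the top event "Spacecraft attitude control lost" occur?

Sensor suite unavailable [AND]: Left reaction wheel degraded=not, Gyro is out=not → not all inputs occur → does not occur.
Backup chain down [AND]: Right star tracker degraded=not, South magnetorquer stuck=occurs, Sensor suite unavailable=not → not all inputs occur → does not occur.
Control loop inoperative [AND]: Rate sensor faulted=occurs, Auxiliary thruster failed=occurs → all inputs occur → occurs.
Thruster branch down [AND]: Control loop inoperative=occurs, #2 IMU trips=occurs, Backup propellant valve failed=occurs → all inputs occur → occurs.
Spacecraft attitude control lost [OR]: Backup chain down=not, Thruster branch down=occurs → at least one input occurs → occurs.

Yes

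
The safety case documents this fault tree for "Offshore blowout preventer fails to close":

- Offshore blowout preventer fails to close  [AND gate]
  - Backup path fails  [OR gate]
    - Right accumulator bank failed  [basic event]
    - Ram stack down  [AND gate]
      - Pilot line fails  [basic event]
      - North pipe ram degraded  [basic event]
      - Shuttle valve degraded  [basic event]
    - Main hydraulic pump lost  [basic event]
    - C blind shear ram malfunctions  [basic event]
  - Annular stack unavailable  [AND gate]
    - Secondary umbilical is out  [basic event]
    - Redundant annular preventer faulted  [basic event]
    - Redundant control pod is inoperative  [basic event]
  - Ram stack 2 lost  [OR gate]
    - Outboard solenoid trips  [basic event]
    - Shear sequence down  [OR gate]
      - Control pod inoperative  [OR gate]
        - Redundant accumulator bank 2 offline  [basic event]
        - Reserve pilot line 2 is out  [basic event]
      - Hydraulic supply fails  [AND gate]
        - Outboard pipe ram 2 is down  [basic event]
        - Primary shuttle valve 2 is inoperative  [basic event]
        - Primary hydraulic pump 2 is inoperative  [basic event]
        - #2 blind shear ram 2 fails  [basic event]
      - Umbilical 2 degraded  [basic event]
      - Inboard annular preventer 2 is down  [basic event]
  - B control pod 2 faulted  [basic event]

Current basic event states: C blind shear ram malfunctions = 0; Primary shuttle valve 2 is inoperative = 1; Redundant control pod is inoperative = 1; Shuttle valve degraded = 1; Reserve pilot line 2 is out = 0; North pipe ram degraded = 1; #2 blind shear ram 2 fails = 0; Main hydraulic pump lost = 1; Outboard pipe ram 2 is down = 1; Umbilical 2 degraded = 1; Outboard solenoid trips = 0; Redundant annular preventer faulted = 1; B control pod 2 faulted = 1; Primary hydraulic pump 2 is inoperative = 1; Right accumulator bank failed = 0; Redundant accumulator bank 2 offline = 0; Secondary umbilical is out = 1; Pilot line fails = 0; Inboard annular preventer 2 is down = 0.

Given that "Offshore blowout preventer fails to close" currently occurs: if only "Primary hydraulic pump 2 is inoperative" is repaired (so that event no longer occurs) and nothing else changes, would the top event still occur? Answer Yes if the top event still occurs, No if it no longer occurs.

Yes

Counterfactual: set "Primary hydraulic pump 2 is inoperative" to not occurred.
Ram stack down [AND]: Pilot line fails=not, North pipe ram degraded=occurs, Shuttle valve degraded=occurs → not all inputs occur → does not occur.
Backup path fails [OR]: Right accumulator bank failed=not, Ram stack down=not, Main hydraulic pump lost=occurs, C blind shear ram malfunctions=not → at least one input occurs → occurs.
Annular stack unavailable [AND]: Secondary umbilical is out=occurs, Redundant annular preventer faulted=occurs, Redundant control pod is inoperative=occurs → all inputs occur → occurs.
Control pod inoperative [OR]: Redundant accumulator bank 2 offline=not, Reserve pilot line 2 is out=not → no input occurs → does not occur.
Hydraulic supply fails [AND]: Outboard pipe ram 2 is down=occurs, Primary shuttle valve 2 is inoperative=occurs, Primary hydraulic pump 2 is inoperative=not, #2 blind shear ram 2 fails=not → not all inputs occur → does not occur.
Shear sequence down [OR]: Control pod inoperative=not, Hydraulic supply fails=not, Umbilical 2 degraded=occurs, Inboard annular preventer 2 is down=not → at least one input occurs → occurs.
Ram stack 2 lost [OR]: Outboard solenoid trips=not, Shear sequence down=occurs → at least one input occurs → occurs.
Offshore blowout preventer fails to close [AND]: Backup path fails=occurs, Annular stack unavailable=occurs, Ram stack 2 lost=occurs, B control pod 2 faulted=occurs → all inputs occur → occurs.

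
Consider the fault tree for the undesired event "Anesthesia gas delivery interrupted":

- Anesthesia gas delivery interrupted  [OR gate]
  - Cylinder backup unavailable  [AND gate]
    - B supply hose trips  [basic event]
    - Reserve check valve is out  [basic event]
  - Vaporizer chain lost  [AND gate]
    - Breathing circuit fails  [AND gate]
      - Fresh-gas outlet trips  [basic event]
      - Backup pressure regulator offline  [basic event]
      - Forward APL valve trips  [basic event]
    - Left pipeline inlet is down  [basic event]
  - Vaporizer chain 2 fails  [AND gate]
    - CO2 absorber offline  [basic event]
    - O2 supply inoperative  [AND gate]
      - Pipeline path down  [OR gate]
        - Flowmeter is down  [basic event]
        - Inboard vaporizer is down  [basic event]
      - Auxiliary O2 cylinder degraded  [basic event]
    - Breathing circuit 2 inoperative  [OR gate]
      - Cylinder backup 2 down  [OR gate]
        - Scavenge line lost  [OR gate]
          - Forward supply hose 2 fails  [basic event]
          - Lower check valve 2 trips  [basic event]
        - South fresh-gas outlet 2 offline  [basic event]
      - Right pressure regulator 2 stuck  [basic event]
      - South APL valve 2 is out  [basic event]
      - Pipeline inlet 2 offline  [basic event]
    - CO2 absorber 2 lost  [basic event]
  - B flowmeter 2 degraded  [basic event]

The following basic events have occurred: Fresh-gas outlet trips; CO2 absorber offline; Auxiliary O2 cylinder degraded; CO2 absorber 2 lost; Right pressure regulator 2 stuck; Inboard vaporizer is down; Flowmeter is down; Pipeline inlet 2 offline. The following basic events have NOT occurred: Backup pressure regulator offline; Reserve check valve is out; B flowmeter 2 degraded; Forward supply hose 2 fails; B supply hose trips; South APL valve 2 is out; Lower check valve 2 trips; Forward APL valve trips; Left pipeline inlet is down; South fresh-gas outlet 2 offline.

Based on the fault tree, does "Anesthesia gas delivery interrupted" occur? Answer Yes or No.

Yes

Cylinder backup unavailable [AND]: B supply hose trips=not, Reserve check valve is out=not → not all inputs occur → does not occur.
Breathing circuit fails [AND]: Fresh-gas outlet trips=occurs, Backup pressure regulator offline=not, Forward APL valve trips=not → not all inputs occur → does not occur.
Vaporizer chain lost [AND]: Breathing circuit fails=not, Left pipeline inlet is down=not → not all inputs occur → does not occur.
Pipeline path down [OR]: Flowmeter is down=occurs, Inboard vaporizer is down=occurs → at least one input occurs → occurs.
O2 supply inoperative [AND]: Pipeline path down=occurs, Auxiliary O2 cylinder degraded=occurs → all inputs occur → occurs.
Scavenge line lost [OR]: Forward supply hose 2 fails=not, Lower check valve 2 trips=not → no input occurs → does not occur.
Cylinder backup 2 down [OR]: Scavenge line lost=not, South fresh-gas outlet 2 offline=not → no input occurs → does not occur.
Breathing circuit 2 inoperative [OR]: Cylinder backup 2 down=not, Right pressure regulator 2 stuck=occurs, South APL valve 2 is out=not, Pipeline inlet 2 offline=occurs → at least one input occurs → occurs.
Vaporizer chain 2 fails [AND]: CO2 absorber offline=occurs, O2 supply inoperative=occurs, Breathing circuit 2 inoperative=occurs, CO2 absorber 2 lost=occurs → all inputs occur → occurs.
Anesthesia gas delivery interrupted [OR]: Cylinder backup unavailable=not, Vaporizer chain lost=not, Vaporizer chain 2 fails=occurs, B flowmeter 2 degraded=not → at least one input occurs → occurs.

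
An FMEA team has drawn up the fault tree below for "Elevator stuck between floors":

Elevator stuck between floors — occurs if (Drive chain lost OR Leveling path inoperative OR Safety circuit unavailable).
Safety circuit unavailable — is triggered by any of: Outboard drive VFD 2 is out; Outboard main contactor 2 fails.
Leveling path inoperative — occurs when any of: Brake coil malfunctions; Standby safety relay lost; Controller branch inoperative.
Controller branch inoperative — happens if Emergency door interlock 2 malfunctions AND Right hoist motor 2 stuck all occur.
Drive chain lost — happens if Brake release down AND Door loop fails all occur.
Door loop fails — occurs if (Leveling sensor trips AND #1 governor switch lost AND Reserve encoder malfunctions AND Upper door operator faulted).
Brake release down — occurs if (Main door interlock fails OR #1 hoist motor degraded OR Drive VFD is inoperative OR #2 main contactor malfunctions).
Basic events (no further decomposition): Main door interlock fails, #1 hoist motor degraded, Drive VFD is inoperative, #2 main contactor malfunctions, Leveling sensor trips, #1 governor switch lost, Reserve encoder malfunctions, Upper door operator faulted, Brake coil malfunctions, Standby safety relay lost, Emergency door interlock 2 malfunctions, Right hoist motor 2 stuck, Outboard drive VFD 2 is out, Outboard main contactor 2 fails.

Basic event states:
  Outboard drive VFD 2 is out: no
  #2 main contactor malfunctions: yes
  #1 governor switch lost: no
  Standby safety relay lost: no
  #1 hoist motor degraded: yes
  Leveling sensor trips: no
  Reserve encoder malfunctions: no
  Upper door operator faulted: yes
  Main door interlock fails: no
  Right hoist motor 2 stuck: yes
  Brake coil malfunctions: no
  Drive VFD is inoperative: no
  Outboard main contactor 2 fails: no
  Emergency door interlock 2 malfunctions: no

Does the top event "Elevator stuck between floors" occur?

No

Brake release down [OR]: Main door interlock fails=not, #1 hoist motor degraded=occurs, Drive VFD is inoperative=not, #2 main contactor malfunctions=occurs → at least one input occurs → occurs.
Door loop fails [AND]: Leveling sensor trips=not, #1 governor switch lost=not, Reserve encoder malfunctions=not, Upper door operator faulted=occurs → not all inputs occur → does not occur.
Drive chain lost [AND]: Brake release down=occurs, Door loop fails=not → not all inputs occur → does not occur.
Controller branch inoperative [AND]: Emergency door interlock 2 malfunctions=not, Right hoist motor 2 stuck=occurs → not all inputs occur → does not occur.
Leveling path inoperative [OR]: Brake coil malfunctions=not, Standby safety relay lost=not, Controller branch inoperative=not → no input occurs → does not occur.
Safety circuit unavailable [OR]: Outboard drive VFD 2 is out=not, Outboard main contactor 2 fails=not → no input occurs → does not occur.
Elevator stuck between floors [OR]: Drive chain lost=not, Leveling path inoperative=not, Safety circuit unavailable=not → no input occurs → does not occur.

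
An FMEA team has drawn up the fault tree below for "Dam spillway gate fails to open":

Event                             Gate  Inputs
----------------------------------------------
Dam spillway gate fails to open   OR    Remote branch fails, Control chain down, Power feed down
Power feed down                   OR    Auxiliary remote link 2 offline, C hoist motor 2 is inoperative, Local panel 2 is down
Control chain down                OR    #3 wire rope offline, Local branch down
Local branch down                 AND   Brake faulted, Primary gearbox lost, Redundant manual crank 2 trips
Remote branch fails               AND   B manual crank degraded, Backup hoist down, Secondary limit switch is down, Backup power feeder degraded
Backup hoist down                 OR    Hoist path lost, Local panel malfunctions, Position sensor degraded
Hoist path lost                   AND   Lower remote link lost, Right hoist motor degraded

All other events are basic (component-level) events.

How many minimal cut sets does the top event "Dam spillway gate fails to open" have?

8

Hoist path lost [AND]: one cut set from each child combined → 1 × 1 = 1 cut set(s).
Backup hoist down [OR]: union of children's cut sets → 3 cut set(s).
Remote branch fails [AND]: one cut set from each child combined → 1 × 3 × 1 × 1 = 3 cut set(s).
Local branch down [AND]: one cut set from each child combined → 1 × 1 × 1 = 1 cut set(s).
Control chain down [OR]: union of children's cut sets → 2 cut set(s).
Power feed down [OR]: union of children's cut sets → 3 cut set(s).
Dam spillway gate fails to open [OR]: union of children's cut sets → 8 cut set(s).
Minimal cut sets: {B manual crank degraded, Backup power feeder degraded, Lower remote link lost, Right hoist motor degraded, Secondary limit switch is down}; {B manual crank degraded, Backup power feeder degraded, Local panel malfunctions, Secondary limit switch is down}; {B manual crank degraded, Backup power feeder degraded, Position sensor degraded, Secondary limit switch is down}; {#3 wire rope offline}; {Brake faulted, Primary gearbox lost, Redundant manual crank 2 trips}; {Auxiliary remote link 2 offline}; {C hoist motor 2 is inoperative}; {Local panel 2 is down}.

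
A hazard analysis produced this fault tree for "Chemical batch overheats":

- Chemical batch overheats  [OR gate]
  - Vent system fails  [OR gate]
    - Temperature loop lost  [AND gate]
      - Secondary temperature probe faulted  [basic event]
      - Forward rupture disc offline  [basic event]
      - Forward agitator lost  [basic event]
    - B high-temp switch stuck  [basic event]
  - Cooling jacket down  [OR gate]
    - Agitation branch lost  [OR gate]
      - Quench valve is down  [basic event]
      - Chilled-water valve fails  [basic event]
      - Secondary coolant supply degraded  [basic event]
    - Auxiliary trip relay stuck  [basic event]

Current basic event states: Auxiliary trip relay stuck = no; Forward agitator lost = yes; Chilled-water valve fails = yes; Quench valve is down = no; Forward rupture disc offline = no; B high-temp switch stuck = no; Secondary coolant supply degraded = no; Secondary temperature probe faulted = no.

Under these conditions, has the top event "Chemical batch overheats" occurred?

Temperature loop lost [AND]: Secondary temperature probe faulted=not, Forward rupture disc offline=not, Forward agitator lost=occurs → not all inputs occur → does not occur.
Vent system fails [OR]: Temperature loop lost=not, B high-temp switch stuck=not → no input occurs → does not occur.
Agitation branch lost [OR]: Quench valve is down=not, Chilled-water valve fails=occurs, Secondary coolant supply degraded=not → at least one input occurs → occurs.
Cooling jacket down [OR]: Agitation branch lost=occurs, Auxiliary trip relay stuck=not → at least one input occurs → occurs.
Chemical batch overheats [OR]: Vent system fails=not, Cooling jacket down=occurs → at least one input occurs → occurs.

Yes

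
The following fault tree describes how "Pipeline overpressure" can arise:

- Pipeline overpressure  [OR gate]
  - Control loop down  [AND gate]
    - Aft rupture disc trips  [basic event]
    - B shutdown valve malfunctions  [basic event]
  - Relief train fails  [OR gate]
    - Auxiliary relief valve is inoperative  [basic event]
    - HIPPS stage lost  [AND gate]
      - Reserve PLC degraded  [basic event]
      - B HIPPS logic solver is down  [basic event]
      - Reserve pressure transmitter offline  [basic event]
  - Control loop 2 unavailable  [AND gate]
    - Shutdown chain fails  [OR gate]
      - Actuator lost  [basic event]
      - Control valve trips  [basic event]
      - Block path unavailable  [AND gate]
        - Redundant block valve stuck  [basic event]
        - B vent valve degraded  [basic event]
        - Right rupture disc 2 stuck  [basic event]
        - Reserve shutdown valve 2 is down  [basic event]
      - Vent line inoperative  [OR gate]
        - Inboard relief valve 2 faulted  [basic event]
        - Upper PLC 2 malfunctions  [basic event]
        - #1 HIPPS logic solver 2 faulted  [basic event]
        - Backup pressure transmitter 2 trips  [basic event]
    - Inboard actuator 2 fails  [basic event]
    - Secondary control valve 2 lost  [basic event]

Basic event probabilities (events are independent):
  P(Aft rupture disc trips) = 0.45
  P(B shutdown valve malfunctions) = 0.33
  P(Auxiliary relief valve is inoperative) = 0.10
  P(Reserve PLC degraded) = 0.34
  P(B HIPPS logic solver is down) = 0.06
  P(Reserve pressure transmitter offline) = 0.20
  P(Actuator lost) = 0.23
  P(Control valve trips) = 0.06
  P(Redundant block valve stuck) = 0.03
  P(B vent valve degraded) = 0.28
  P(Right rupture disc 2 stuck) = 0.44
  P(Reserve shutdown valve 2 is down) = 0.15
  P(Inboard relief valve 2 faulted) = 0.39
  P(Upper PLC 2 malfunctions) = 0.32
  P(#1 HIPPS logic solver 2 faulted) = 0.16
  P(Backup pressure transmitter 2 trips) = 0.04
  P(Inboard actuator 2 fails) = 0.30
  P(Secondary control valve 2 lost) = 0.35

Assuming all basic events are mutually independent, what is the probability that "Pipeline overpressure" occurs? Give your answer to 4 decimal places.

0.2975

P(Control loop down) [AND] = 0.45 × 0.33 = 0.148500
P(HIPPS stage lost) [AND] = 0.34 × 0.06 × 0.20 = 0.004080
P(Relief train fails) [OR] = 1 − (1−0.10) × (1−0.004080) = 0.103672
P(Block path unavailable) [AND] = 0.03 × 0.28 × 0.44 × 0.15 = 0.000554
P(Vent line inoperative) [OR] = 1 − (1−0.39) × (1−0.32) × (1−0.16) × (1−0.04) = 0.665505
P(Shutdown chain fails) [OR] = 1 − (1−0.23) × (1−0.06) × (1−0.000554) × (1−0.665505) = 0.758027
P(Control loop 2 unavailable) [AND] = 0.758027 × 0.30 × 0.35 = 0.079593
P(Pipeline overpressure) [OR] = 1 − (1−0.148500) × (1−0.103672) × (1−0.079593) = 0.297524
Rounded to 4 decimal places: P(Pipeline overpressure) ≈ 0.2975.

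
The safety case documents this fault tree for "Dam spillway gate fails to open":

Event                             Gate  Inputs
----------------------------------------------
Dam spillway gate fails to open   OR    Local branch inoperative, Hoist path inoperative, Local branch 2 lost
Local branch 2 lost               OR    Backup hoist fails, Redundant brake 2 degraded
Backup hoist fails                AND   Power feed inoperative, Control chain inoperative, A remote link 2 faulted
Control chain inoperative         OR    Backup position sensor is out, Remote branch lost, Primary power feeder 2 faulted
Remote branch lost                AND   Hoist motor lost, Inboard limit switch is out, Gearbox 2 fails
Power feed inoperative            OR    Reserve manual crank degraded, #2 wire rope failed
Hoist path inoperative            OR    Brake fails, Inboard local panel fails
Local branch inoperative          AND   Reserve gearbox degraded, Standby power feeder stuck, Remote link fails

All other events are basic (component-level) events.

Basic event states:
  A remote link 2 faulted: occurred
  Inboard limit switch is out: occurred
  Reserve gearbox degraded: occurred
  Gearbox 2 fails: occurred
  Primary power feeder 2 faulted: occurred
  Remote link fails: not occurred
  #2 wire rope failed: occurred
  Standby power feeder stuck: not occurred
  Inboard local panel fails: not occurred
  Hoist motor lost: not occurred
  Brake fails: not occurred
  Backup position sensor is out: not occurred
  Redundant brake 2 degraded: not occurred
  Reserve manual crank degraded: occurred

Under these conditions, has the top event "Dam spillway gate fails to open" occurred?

Yes

Local branch inoperative [AND]: Reserve gearbox degraded=occurs, Standby power feeder stuck=not, Remote link fails=not → not all inputs occur → does not occur.
Hoist path inoperative [OR]: Brake fails=not, Inboard local panel fails=not → no input occurs → does not occur.
Power feed inoperative [OR]: Reserve manual crank degraded=occurs, #2 wire rope failed=occurs → at least one input occurs → occurs.
Remote branch lost [AND]: Hoist motor lost=not, Inboard limit switch is out=occurs, Gearbox 2 fails=occurs → not all inputs occur → does not occur.
Control chain inoperative [OR]: Backup position sensor is out=not, Remote branch lost=not, Primary power feeder 2 faulted=occurs → at least one input occurs → occurs.
Backup hoist fails [AND]: Power feed inoperative=occurs, Control chain inoperative=occurs, A remote link 2 faulted=occurs → all inputs occur → occurs.
Local branch 2 lost [OR]: Backup hoist fails=occurs, Redundant brake 2 degraded=not → at least one input occurs → occurs.
Dam spillway gate fails to open [OR]: Local branch inoperative=not, Hoist path inoperative=not, Local branch 2 lost=occurs → at least one input occurs → occurs.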